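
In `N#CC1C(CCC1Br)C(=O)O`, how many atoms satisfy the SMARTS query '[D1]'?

4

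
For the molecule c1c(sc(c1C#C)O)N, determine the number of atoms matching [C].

2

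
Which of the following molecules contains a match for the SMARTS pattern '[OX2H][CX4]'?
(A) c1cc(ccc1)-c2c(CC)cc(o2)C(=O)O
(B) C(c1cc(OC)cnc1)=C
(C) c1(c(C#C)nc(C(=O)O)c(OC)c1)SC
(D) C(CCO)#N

[OX2H][CX4] describes a hydroxyl oxygen bound to an sp3 (X4) carbon (an aliphatic alcohol).
(A) has a carboxylic acid group (-C(=O)OH) but the -OH is on a CX3 carbonyl carbon, not a CX4 carbon.
(B) has a methoxy ether (-OCH3) but the oxygen has H0 (ether), not H1.
(C) has a methoxy ether (-OCH3) but the oxygen has H0 (ether), not H1.
(D) contains a hydroxyl group (-OH), which satisfies every atom and bond constraint.
So the answer is (D).

D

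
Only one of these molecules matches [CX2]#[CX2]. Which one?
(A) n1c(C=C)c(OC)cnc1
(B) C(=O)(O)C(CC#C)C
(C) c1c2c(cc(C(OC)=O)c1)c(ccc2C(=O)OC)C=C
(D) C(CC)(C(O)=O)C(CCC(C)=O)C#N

B

[CX2]#[CX2] describes a carbon-carbon triple bond (an alkyne).
(A) has a vinyl group (-CH=CH2) but the C=C is a double bond; both carbons are CX3, not CX2.
(B) contains an ethynyl group (-C#CH), which satisfies every atom and bond constraint.
(C) has a vinyl group (-CH=CH2) but the C=C is a double bond; both carbons are CX3, not CX2.
(D) has a nitrile (-C#N) but the triple bond is C#N, not C#C.
So the answer is (B).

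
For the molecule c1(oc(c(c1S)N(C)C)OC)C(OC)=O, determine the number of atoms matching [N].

Check the 15 heavy atoms by environment: 1× o (aromatic) → no; 4× c (aromatic) → no; 1× N → match; 5× C → no; 1× S → no; 3× O → no.
That gives 1 matching atom.

1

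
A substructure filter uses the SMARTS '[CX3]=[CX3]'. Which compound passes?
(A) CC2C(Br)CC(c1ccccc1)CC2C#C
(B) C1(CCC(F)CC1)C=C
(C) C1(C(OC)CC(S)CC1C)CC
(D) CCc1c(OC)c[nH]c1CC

B

[CX3]=[CX3] describes a non-aromatic C=C double bond between two sp2 carbons (an alkene).
(A) has an ethynyl group (-C#CH) but the C-C bond is a triple bond, not a double bond.
(B) contains a vinyl group (-CH=CH2), which satisfies every atom and bond constraint.
(C) has an ethyl group (-CH2CH3) but its C-C bond is a single bond between CX4 carbons, not CX3=CX3.
(D) has an ethyl group (-CH2CH3) but its C-C bond is a single bond between CX4 carbons, not CX3=CX3.
So the answer is (B).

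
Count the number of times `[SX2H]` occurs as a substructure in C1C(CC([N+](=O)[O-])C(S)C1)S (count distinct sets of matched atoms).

2

[SX2H] is the SMARTS for a thiol: an aliphatic sulfur with two connections, one being H.
The molecule carries 2 separate instances of a thiol (-SH) meeting every constraint; each maps to a distinct set of atoms, giving 2 matches.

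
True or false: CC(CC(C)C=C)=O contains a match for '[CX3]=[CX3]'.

True

The pattern [CX3]=[CX3] describes a non-aromatic C=C double bond between two sp2 carbons — an alkene.
The molecule carries a vinyl group (-CH=CH2), whose atoms satisfy every constraint of the query, so the pattern matches.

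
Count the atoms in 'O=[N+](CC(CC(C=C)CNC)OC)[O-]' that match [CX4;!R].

7

Check the 14 heavy atoms by environment: 7× C (X4, acyclic) → match; 1× N (charge +1, X3, acyclic) → no; 1× O (charge -1, X1, acyclic) → no; 1× O (X1, acyclic) → no; 2× C (X3, acyclic) → no; 1× N (X3, acyclic) → no; 1× O (X2, acyclic) → no.
That gives 7 matching atoms.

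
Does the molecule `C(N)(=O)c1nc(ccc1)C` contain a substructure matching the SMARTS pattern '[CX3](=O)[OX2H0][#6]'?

The pattern [CX3](=O)[OX2H0][#6] describes a carbonyl carbon bonded to an oxygen that is itself bonded to carbon (no H on that O) — an ester.
The closest candidate here is a primary amide (-C(=O)NH2), but the carbonyl is bonded to N, not to an O-C linkage. No other fragment satisfies the full query, so there is no match.

No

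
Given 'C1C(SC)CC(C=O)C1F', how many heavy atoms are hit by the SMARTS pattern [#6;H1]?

The query [#6;H1] means: any carbon bearing exactly one hydrogen.
Check the 10 heavy atoms by environment: 4× C (H1) → match; 2× C (H2) → no; 1× F (H0) → no; 1× S (H0) → no; 1× C (H3) → no; 1× O (H0) → no.
That gives 4 matching atoms.

4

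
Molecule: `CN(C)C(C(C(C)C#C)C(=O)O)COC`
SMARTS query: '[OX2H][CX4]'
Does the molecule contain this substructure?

No

The pattern [OX2H][CX4] describes a hydroxyl oxygen bound to an sp3 (X4) carbon — an aliphatic alcohol.
The closest candidate here is a carboxylic acid group (-C(=O)OH), but the -OH is on a CX3 carbonyl carbon, not a CX4 carbon. No other fragment satisfies the full query, so there is no match.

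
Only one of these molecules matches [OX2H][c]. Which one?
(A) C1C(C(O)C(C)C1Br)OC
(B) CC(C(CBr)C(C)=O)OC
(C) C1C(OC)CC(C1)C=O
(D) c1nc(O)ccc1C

D

[OX2H][c] describes a hydroxyl oxygen attached to an aromatic carbon (a phenol).
(A) has a hydroxyl group (-OH) but the -OH is on an aliphatic carbon, not an aromatic c.
(B) has a methoxy ether (-OCH3) but the oxygen has H0, not H1.
(C) has a methoxy ether (-OCH3) but the oxygen has H0, not H1.
(D) contains a hydroxyl group (-OH), which satisfies every atom and bond constraint.
So the answer is (D).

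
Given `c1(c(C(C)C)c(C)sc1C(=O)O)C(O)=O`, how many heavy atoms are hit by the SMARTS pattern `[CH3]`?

The query [CH3] means: aliphatic carbon with exactly three hydrogens.
Check the 15 heavy atoms by environment: 1× s (aromatic, H0) → no; 4× c (aromatic, H0) → no; 2× C (H0) → no; 2× O (H0) → no; 2× O (H1) → no; 1× C (H1) → no; 3× C (H3) → match.
That gives 3 matching atoms.

3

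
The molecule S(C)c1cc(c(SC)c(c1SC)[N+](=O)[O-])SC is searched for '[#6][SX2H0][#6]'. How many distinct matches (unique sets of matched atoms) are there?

[#6][SX2H0][#6] is the SMARTS for a thioether: an aliphatic sulfur bridging two carbons with no H on the sulfur.
The molecule carries 4 separate instances of a methylthio ether (-SCH3) meeting every constraint; each maps to a distinct set of atoms, giving 4 matches.

4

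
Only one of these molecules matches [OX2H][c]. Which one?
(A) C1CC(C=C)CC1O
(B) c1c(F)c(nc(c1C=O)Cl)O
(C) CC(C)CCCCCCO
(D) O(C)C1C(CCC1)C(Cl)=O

B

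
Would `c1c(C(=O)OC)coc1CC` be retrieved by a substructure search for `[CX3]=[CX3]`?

The pattern [CX3]=[CX3] describes a non-aromatic C=C double bond between two sp2 carbons — an alkene.
The closest candidate here is an ethyl group (-CH2CH3), but its C-C bond is a single bond between CX4 carbons, not CX3=CX3. No other fragment satisfies the full query, so there is no match.

No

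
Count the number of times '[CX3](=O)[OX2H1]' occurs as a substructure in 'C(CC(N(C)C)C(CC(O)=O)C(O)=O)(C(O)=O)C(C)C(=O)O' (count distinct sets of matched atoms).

[CX3](=O)[OX2H1] is the SMARTS for a carboxylic acid: an sp2 carbon double-bonded to O and single-bonded to an -OH oxygen.
The molecule carries 4 separate instances of a carboxylic acid group (-C(=O)OH) meeting every constraint; each maps to a distinct set of atoms, giving 4 matches.

4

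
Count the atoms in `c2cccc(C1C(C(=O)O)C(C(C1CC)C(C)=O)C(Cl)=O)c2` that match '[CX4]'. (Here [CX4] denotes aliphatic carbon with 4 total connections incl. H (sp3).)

8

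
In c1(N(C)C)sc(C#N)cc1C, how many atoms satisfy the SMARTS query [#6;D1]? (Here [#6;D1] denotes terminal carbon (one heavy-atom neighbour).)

The query [#6;D1] means: carbon bonded to exactly one heavy atom.
Check the 11 heavy atoms by environment: 1× s (aromatic, D2) → no; 3× c (aromatic, D3) → no; 1× c (aromatic, D2) → no; 1× C (D2) → no; 1× N (D1) → no; 3× C (D1) → match; 1× N (D3) → no.
That gives 3 matching atoms.

3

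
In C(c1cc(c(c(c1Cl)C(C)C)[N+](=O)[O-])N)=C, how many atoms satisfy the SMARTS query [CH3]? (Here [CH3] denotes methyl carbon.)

2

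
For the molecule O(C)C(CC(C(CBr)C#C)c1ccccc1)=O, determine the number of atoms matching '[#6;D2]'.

8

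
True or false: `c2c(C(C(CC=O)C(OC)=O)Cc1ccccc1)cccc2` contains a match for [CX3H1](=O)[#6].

The pattern [CX3H1](=O)[#6] describes an sp2 carbon with one H, double-bonded to O and single-bonded to carbon — an aldehyde.
The molecule carries an aldehyde (-CHO), whose atoms satisfy every constraint of the query, so the pattern matches.

True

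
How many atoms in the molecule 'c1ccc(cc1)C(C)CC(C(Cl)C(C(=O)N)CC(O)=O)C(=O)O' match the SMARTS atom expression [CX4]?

7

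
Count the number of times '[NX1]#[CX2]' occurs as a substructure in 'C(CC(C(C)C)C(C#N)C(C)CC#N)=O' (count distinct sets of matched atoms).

2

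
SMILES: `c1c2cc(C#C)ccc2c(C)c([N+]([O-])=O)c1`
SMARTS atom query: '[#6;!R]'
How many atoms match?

Check the 16 heavy atoms by environment: 10× c (aromatic, in 6-ring) → no; 3× C (acyclic) → match; 1× N (charge +1, acyclic) → no; 1× O (charge -1, acyclic) → no; 1× O (acyclic) → no.
That gives 3 matching atoms.

3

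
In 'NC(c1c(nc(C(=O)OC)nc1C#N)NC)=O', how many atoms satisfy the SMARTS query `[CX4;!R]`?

The query [CX4;!R] means: aliphatic carbon with four total connections, not in a ring.
Check the 17 heavy atoms by environment: 2× n (aromatic, X2, in 6-ring) → no; 4× c (aromatic, X3, in 6-ring) → no; 2× N (X3, acyclic) → no; 2× C (X4, acyclic) → match; 1× C (X2, acyclic) → no; 1× N (X1, acyclic) → no; 2× C (X3, acyclic) → no; 2× O (X1, acyclic) → no; 1× O (X2, acyclic) → no.
That gives 2 matching atoms.

2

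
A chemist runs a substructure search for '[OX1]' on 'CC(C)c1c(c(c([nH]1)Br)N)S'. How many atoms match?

0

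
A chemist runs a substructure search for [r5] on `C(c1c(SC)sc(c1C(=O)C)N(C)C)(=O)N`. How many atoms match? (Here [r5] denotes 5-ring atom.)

The query [r5] means: r5 matches atoms in a five-membered ring.
Check the 16 heavy atoms by environment: 1× s (aromatic, in 5-ring) → match; 4× c (aromatic, in 5-ring) → match; 6× C (acyclic) → no; 2× O (acyclic) → no; 2× N (acyclic) → no; 1× S (acyclic) → no.
Summing the matching environments: 1 + 4 = 5 matching atoms.

5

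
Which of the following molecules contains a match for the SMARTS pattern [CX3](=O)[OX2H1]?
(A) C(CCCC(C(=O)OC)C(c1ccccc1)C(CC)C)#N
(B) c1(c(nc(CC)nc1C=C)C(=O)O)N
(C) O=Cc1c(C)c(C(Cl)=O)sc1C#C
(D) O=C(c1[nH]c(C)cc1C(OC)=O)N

B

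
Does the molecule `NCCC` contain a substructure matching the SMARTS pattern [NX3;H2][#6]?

The pattern [NX3;H2][#6] describes a trivalent nitrogen with two H attached to carbon — a primary amine.
The molecule carries a primary amino group (-NH2), whose atoms satisfy every constraint of the query, so the pattern matches.

Yes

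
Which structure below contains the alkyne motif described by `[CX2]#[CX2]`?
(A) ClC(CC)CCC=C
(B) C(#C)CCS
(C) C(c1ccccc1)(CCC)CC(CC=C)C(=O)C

B

[CX2]#[CX2] describes a carbon-carbon triple bond (an alkyne).
(A) has a vinyl group (-CH=CH2) but the C=C is a double bond; both carbons are CX3, not CX2.
(B) contains an ethynyl group (-C#CH), which satisfies every atom and bond constraint.
(C) has a vinyl group (-CH=CH2) but the C=C is a double bond; both carbons are CX3, not CX2.
So the answer is (B).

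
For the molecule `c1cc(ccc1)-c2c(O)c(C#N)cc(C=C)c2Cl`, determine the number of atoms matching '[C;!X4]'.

3

The query [C;!X4] means: aliphatic carbon that does not have four total connections.
Check the 18 heavy atoms by environment: 12× c (aromatic, X3) → no; 2× C (X3) → match; 1× C (X2) → match; 1× N (X1) → no; 1× Cl (X1) → no; 1× O (X2) → no.
Summing the matching environments: 2 + 1 = 3 matching atoms.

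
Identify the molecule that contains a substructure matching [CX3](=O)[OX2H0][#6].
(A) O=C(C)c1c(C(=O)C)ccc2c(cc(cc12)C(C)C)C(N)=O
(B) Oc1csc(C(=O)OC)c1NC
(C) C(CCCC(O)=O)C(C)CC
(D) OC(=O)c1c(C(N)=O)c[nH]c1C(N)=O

[CX3](=O)[OX2H0][#6] describes a carbonyl carbon bonded to an oxygen that is itself bonded to carbon (no H on that O) (an ester).
(A) has a primary amide (-C(=O)NH2) but the carbonyl is bonded to N, not to an O-C linkage.
(B) contains a methyl-ester group (-C(=O)OCH3), which satisfies every atom and bond constraint.
(C) has a carboxylic acid group (-C(=O)OH) but the singly-bonded O carries H (OX2H1, not H0).
(D) has a carboxylic acid group (-C(=O)OH) but the singly-bonded O carries H (OX2H1, not H0).
So the answer is (B).

B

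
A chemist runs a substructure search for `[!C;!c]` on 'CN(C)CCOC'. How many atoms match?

2

Check the 7 heavy atoms by environment: 5× C → no; 1× N → match; 1× O → match.
Summing the matching environments: 1 + 1 = 2 matching atoms.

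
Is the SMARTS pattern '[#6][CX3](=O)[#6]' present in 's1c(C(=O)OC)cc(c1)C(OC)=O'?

No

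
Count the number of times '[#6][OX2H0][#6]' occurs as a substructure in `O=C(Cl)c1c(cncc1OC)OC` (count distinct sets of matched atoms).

2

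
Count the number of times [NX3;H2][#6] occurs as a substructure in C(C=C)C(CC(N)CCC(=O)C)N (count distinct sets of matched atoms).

2

[NX3;H2][#6] is the SMARTS for a primary amine: a trivalent nitrogen with two H attached to carbon.
The molecule carries 2 separate instances of a primary amino group (-NH2) meeting every constraint; each maps to a distinct set of atoms, giving 2 matches.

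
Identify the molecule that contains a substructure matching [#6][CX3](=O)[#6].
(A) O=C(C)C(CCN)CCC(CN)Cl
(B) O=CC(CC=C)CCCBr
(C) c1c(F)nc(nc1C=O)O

[#6][CX3](=O)[#6] describes a carbonyl carbon (no H) flanked by two carbons (a ketone).
(A) contains an acetyl/ketone group (-C(=O)CH3), which satisfies every atom and bond constraint.
(B) has an aldehyde (-CHO) but the carbonyl carbon has H1, so it is not flanked by two carbons.
(C) has an aldehyde (-CHO) but the carbonyl carbon has H1, so it is not flanked by two carbons.
So the answer is (A).

A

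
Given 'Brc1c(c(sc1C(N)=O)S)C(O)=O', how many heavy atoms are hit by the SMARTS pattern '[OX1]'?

2

The query [OX1] means: aliphatic oxygen with one total connection — typically a carbonyl =O or an oxide.
Check the 13 heavy atoms by environment: 1× s (aromatic, X2) → no; 4× c (aromatic, X3) → no; 2× C (X3) → no; 2× O (X1) → match; 1× N (X3) → no; 1× Br (X1) → no; 1× O (X2) → no; 1× S (X2) → no.
That gives 2 matching atoms.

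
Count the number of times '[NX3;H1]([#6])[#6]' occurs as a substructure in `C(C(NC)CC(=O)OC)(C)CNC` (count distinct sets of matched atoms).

2

[NX3;H1]([#6])[#6] is the SMARTS for a secondary amine: a trivalent nitrogen with one H, bonded to two carbons.
The molecule carries 2 separate instances of an N-methylamino group (-NHCH3) meeting every constraint; each maps to a distinct set of atoms, giving 2 matches.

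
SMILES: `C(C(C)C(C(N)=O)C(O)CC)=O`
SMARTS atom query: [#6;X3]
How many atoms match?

2

The query [#6;X3] means: any carbon (aromatic or not) with three total connections.
Check the 12 heavy atoms by environment: 6× C (X4) → no; 2× C (X3) → match; 2× O (X1) → no; 1× N (X3) → no; 1× O (X2) → no.
That gives 2 matching atoms.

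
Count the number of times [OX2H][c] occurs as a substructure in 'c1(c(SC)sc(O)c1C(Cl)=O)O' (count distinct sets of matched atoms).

2

[OX2H][c] is the SMARTS for a phenol: a hydroxyl oxygen attached to an aromatic carbon.
The molecule carries 2 separate instances of a hydroxyl group (-OH) meeting every constraint; each maps to a distinct set of atoms, giving 2 matches.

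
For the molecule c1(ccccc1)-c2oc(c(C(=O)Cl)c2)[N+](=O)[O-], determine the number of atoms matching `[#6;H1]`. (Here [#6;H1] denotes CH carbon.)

6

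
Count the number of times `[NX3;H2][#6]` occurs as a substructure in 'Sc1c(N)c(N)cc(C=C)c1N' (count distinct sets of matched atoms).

[NX3;H2][#6] is the SMARTS for a primary amine: a trivalent nitrogen with two H attached to carbon.
The molecule carries 3 separate instances of a primary amino group (-NH2) meeting every constraint; each maps to a distinct set of atoms, giving 3 matches.

3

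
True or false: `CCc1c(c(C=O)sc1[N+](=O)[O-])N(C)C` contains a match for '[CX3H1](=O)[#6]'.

True

The pattern [CX3H1](=O)[#6] describes an sp2 carbon with one H, double-bonded to O and single-bonded to carbon — an aldehyde.
The molecule carries an aldehyde (-CHO), whose atoms satisfy every constraint of the query, so the pattern matches.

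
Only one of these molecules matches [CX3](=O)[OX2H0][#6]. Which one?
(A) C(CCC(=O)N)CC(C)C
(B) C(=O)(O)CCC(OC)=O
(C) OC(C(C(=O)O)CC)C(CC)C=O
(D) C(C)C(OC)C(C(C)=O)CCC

B

[CX3](=O)[OX2H0][#6] describes a carbonyl carbon bonded to an oxygen that is itself bonded to carbon (no H on that O) (an ester).
(A) has a primary amide (-C(=O)NH2) but the carbonyl is bonded to N, not to an O-C linkage.
(B) contains a methyl-ester group (-C(=O)OCH3), which satisfies every atom and bond constraint.
(C) has a carboxylic acid group (-C(=O)OH) but the singly-bonded O carries H (OX2H1, not H0).
(D) has a methoxy ether (-OCH3) but the ether oxygen is not adjacent to a C=O carbon.
So the answer is (B).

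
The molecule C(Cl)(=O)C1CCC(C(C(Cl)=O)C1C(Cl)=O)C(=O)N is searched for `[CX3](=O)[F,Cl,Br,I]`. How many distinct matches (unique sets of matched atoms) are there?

[CX3](=O)[F,Cl,Br,I] is the SMARTS for an acyl halide: a carbonyl carbon bonded to a halogen.
The molecule carries 3 separate instances of an acyl chloride (-C(=O)Cl) meeting every constraint; each maps to a distinct set of atoms, giving 3 matches.

3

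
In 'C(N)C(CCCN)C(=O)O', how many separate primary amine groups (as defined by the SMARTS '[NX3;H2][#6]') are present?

2

[NX3;H2][#6] is the SMARTS for a primary amine: a trivalent nitrogen with two H attached to carbon.
The molecule carries 2 separate instances of a primary amino group (-NH2) meeting every constraint; each maps to a distinct set of atoms, giving 2 matches.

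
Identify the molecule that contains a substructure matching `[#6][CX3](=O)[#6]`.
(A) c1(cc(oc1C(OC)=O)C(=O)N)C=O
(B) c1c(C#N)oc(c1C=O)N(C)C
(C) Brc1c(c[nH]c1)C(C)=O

C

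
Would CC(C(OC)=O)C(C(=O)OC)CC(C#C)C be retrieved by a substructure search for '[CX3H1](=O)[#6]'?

No

The pattern [CX3H1](=O)[#6] describes an sp2 carbon with one H, double-bonded to O and single-bonded to carbon — an aldehyde.
The closest candidate here is a methyl-ester group (-C(=O)OCH3), but the carbonyl carbon has H0, not H1. No other fragment satisfies the full query, so there is no match.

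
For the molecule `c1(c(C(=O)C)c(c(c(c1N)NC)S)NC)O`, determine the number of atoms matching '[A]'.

10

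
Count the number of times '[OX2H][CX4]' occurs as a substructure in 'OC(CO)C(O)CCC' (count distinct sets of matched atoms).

3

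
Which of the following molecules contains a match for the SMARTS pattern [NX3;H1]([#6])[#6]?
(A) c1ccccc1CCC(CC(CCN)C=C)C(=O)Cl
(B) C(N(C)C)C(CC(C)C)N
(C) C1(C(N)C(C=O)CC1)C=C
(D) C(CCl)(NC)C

D

[NX3;H1]([#6])[#6] describes a trivalent nitrogen with one H, bonded to two carbons (a secondary amine).
(A) has a primary amino group (-NH2) but the nitrogen has H2 and only one carbon neighbour.
(B) has a primary amino group (-NH2) but the nitrogen has H2 and only one carbon neighbour.
(C) has a primary amino group (-NH2) but the nitrogen has H2 and only one carbon neighbour.
(D) contains an N-methylamino group (-NHCH3), which satisfies every atom and bond constraint.
So the answer is (D).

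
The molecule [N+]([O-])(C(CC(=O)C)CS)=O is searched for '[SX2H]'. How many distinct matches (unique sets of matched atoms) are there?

1

[SX2H] is the SMARTS for a thiol: an aliphatic sulfur with two connections, one being H.
Exactly one fragment in the molecule meets all constraints, giving 1 match.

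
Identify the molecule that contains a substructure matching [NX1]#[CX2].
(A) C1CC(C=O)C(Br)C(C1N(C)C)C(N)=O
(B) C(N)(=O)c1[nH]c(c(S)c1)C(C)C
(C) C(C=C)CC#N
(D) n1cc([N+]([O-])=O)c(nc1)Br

C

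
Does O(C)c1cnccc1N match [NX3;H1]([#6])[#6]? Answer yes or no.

No

The pattern [NX3;H1]([#6])[#6] describes a trivalent nitrogen with one H, bonded to two carbons — a secondary amine.
The closest candidate here is a primary amino group (-NH2), but the nitrogen has H2 and only one carbon neighbour. No other fragment satisfies the full query, so there is no match.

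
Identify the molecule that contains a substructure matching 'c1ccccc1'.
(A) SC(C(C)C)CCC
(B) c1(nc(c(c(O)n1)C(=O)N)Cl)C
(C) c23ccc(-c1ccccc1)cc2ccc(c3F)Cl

C

c1ccccc1 describes six aromatic carbons in a ring (a benzene ring).
(A) has a methyl group (-CH3) but no six-membered all-carbon aromatic ring is present.
(B) has a methyl group (-CH3) but no six-membered all-carbon aromatic ring is present.
(C) contains a phenyl ring, which satisfies every atom and bond constraint.
So the answer is (C).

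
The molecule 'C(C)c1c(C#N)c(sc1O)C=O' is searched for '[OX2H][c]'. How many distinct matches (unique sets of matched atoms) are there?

1

[OX2H][c] is the SMARTS for a phenol: a hydroxyl oxygen attached to an aromatic carbon.
Exactly one fragment in the molecule meets all constraints, giving 1 match.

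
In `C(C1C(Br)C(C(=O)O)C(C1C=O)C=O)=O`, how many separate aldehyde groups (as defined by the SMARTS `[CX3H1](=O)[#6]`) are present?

3

[CX3H1](=O)[#6] is the SMARTS for an aldehyde: an sp2 carbon with one H, double-bonded to O and single-bonded to carbon.
The molecule carries 3 separate instances of an aldehyde (-CHO) meeting every constraint; each maps to a distinct set of atoms, giving 3 matches.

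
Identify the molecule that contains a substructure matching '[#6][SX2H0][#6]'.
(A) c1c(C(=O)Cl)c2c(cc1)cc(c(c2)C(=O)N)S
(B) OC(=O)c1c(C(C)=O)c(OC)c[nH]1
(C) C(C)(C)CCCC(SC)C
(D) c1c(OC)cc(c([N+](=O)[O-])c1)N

[#6][SX2H0][#6] describes an aliphatic sulfur bridging two carbons with no H on the sulfur (a thioether).
(A) has a thiol (-SH) but the sulfur has H1, not H0 bridging two carbons.
(B) has a methoxy ether (-OCH3) but the bridging atom is O, not S.
(C) contains a methylthio ether (-SCH3), which satisfies every atom and bond constraint.
(D) has a methoxy ether (-OCH3) but the bridging atom is O, not S.
So the answer is (C).

C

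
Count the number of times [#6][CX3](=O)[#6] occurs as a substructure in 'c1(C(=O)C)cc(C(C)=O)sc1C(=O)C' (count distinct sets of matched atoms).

[#6][CX3](=O)[#6] is the SMARTS for a ketone: a carbonyl carbon (no H) flanked by two carbons.
The molecule carries 3 separate instances of an acetyl/ketone group (-C(=O)CH3) meeting every constraint; each maps to a distinct set of atoms, giving 3 matches.

3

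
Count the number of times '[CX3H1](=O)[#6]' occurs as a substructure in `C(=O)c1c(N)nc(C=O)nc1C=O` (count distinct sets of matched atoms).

3

[CX3H1](=O)[#6] is the SMARTS for an aldehyde: an sp2 carbon with one H, double-bonded to O and single-bonded to carbon.
The molecule carries 3 separate instances of an aldehyde (-CHO) meeting every constraint; each maps to a distinct set of atoms, giving 3 matches.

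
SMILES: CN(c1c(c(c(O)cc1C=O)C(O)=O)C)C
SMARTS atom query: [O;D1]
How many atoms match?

4

The query [O;D1] means: aliphatic oxygen bonded to exactly one heavy atom.
Check the 16 heavy atoms by environment: 5× c (aromatic, D3) → no; 1× c (aromatic, D2) → no; 1× C (D2) → no; 4× O (D1) → match; 1× N (D3) → no; 3× C (D1) → no; 1× C (D3) → no.
That gives 4 matching atoms.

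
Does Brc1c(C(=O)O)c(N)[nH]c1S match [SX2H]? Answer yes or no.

Yes

The pattern [SX2H] describes an aliphatic sulfur with two connections, one being H — a thiol.
The molecule carries a thiol (-SH), whose atoms satisfy every constraint of the query, so the pattern matches.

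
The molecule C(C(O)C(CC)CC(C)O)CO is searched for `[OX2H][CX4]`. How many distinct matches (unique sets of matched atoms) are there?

[OX2H][CX4] is the SMARTS for an aliphatic alcohol: a hydroxyl oxygen bound to an sp3 (X4) carbon.
The molecule carries 3 separate instances of a hydroxyl group (-OH) meeting every constraint; each maps to a distinct set of atoms, giving 3 matches.

3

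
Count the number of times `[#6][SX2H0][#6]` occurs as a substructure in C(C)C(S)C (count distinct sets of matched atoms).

[#6][SX2H0][#6] is the SMARTS for a thioether: an aliphatic sulfur bridging two carbons with no H on the sulfur.
The molecule has a thiol (-SH), but the sulfur has H1, not H0 bridging two carbons; nothing else fits, so there are 0 matches.

0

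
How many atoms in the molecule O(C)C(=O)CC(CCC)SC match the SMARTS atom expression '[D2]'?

5

Check the 11 heavy atoms by environment: 3× C (D2) → match; 2× C (D3) → no; 1× O (D1) → no; 1× O (D2) → match; 3× C (D1) → no; 1× S (D2) → match.
Summing the matching environments: 3 + 1 + 1 = 5 matching atoms.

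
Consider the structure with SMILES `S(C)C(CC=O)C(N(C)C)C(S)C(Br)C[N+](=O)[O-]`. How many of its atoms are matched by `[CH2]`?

Check the 18 heavy atoms by environment: 2× C (H2) → match; 5× C (H1) → no; 1× N (charge +1, H0) → no; 1× O (charge -1, H0) → no; 2× O (H0) → no; 1× N (H0) → no; 3× C (H3) → no; 1× S (H1) → no; 1× S (H0) → no; 1× Br (H0) → no.
That gives 2 matching atoms.

2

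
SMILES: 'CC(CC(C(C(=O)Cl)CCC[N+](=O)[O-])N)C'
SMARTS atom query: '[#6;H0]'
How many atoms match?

1

The query [#6;H0] means: any carbon with no attached hydrogen.
Check the 16 heavy atoms by environment: 4× C (H2) → no; 3× C (H1) → no; 1× C (H0) → match; 2× O (H0) → no; 1× Cl (H0) → no; 1× N (H2) → no; 1× N (charge +1, H0) → no; 1× O (charge -1, H0) → no; 2× C (H3) → no.
That gives 1 matching atom.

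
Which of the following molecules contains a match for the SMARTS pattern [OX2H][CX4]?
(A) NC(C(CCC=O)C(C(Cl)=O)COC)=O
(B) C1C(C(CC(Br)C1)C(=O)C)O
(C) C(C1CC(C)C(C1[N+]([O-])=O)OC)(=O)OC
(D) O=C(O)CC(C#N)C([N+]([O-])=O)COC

B

[OX2H][CX4] describes a hydroxyl oxygen bound to an sp3 (X4) carbon (an aliphatic alcohol).
(A) has a methoxy ether (-OCH3) but the oxygen has H0 (ether), not H1.
(B) contains a hydroxyl group (-OH), which satisfies every atom and bond constraint.
(C) has a methoxy ether (-OCH3) but the oxygen has H0 (ether), not H1.
(D) has a methoxy ether (-OCH3) but the oxygen has H0 (ether), not H1.
So the answer is (B).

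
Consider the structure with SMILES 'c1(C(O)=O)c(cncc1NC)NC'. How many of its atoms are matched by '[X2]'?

2

The query [X2] means: any atom with exactly two total connections (bonds + H).
Check the 13 heavy atoms by environment: 1× n (aromatic, X2) → match; 5× c (aromatic, X3) → no; 2× N (X3) → no; 2× C (X4) → no; 1× C (X3) → no; 1× O (X1) → no; 1× O (X2) → match.
Summing the matching environments: 1 + 1 = 2 matching atoms.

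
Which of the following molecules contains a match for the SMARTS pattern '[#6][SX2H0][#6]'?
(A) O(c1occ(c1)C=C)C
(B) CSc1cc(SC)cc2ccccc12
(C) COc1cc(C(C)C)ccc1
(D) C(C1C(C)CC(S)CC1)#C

B

[#6][SX2H0][#6] describes an aliphatic sulfur bridging two carbons with no H on the sulfur (a thioether).
(A) has a methoxy ether (-OCH3) but the bridging atom is O, not S.
(B) contains a methylthio ether (-SCH3), which satisfies every atom and bond constraint.
(C) has a methoxy ether (-OCH3) but the bridging atom is O, not S.
(D) has a thiol (-SH) but the sulfur has H1, not H0 bridging two carbons.
So the answer is (B).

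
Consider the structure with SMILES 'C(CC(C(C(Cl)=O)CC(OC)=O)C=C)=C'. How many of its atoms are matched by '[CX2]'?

0

Check the 15 heavy atoms by environment: 5× C (X4) → no; 6× C (X3) → no; 2× O (X1) → no; 1× O (X2) → no; 1× Cl (X1) → no.
No environment satisfies the query, so 0 matching atoms.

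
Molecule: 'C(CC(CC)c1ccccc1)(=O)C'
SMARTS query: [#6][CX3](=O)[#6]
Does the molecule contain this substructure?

The pattern [#6][CX3](=O)[#6] describes a carbonyl carbon (no H) flanked by two carbons — a ketone.
The molecule carries an acetyl/ketone group (-C(=O)CH3), whose atoms satisfy every constraint of the query, so the pattern matches.

Yes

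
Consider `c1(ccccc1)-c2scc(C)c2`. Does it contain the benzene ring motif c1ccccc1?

Yes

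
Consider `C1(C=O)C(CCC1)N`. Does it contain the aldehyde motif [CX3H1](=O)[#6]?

The pattern [CX3H1](=O)[#6] describes an sp2 carbon with one H, double-bonded to O and single-bonded to carbon — an aldehyde.
The molecule carries an aldehyde (-CHO), whose atoms satisfy every constraint of the query, so the pattern matches.

Yes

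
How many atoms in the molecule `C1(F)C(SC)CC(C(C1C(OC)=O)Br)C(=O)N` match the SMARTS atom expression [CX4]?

8

Check the 17 heavy atoms by environment: 8× C (X4) → match; 1× S (X2) → no; 2× C (X3) → no; 2× O (X1) → no; 1× N (X3) → no; 1× O (X2) → no; 1× Br (X1) → no; 1× F (X1) → no.
That gives 8 matching atoms.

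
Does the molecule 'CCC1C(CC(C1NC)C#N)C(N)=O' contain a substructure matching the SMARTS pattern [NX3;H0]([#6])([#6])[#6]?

The pattern [NX3;H0]([#6])([#6])[#6] describes a trivalent nitrogen with no H, bonded to three carbons — a tertiary amine.
The closest candidate here is a primary amide (-C(=O)NH2), but the amide nitrogen has H2 and only one carbon neighbour. No other fragment satisfies the full query, so there is no match.

No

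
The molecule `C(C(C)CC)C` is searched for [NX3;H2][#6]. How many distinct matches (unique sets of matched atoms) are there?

[NX3;H2][#6] is the SMARTS for a primary amine: a trivalent nitrogen with two H attached to carbon.
No fragment in the molecule satisfies every constraint, giving 0 matches.

0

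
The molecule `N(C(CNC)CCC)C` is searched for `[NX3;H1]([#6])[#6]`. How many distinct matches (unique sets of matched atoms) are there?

2

[NX3;H1]([#6])[#6] is the SMARTS for a secondary amine: a trivalent nitrogen with one H, bonded to two carbons.
The molecule carries 2 separate instances of an N-methylamino group (-NHCH3) meeting every constraint; each maps to a distinct set of atoms, giving 2 matches.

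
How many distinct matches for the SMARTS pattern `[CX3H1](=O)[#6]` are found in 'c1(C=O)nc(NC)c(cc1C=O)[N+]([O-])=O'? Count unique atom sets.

2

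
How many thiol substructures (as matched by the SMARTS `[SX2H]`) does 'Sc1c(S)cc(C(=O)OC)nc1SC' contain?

2

[SX2H] is the SMARTS for a thiol: an aliphatic sulfur with two connections, one being H.
The molecule carries 2 separate instances of a thiol (-SH) meeting every constraint; each maps to a distinct set of atoms, giving 2 matches.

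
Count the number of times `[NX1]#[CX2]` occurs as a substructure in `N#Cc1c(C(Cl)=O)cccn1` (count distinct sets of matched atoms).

1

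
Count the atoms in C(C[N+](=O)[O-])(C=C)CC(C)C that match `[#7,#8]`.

3

The query [#7,#8] means: nitrogen or oxygen (comma = OR).
Check the 11 heavy atoms by environment: 8× C → no; 1× N (charge +1) → match; 1× O (charge -1) → match; 1× O → match.
Summing the matching environments: 1 + 1 + 1 = 3 matching atoms.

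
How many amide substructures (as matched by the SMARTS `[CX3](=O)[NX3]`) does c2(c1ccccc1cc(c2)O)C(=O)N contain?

1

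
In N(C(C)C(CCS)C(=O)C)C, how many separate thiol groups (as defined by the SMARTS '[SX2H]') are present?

[SX2H] is the SMARTS for a thiol: an aliphatic sulfur with two connections, one being H.
Exactly one fragment in the molecule meets all constraints, giving 1 match.

1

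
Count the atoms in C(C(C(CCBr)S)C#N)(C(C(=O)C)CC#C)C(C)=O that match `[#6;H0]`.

The query [#6;H0] means: any carbon with no attached hydrogen.
Check the 19 heavy atoms by environment: 3× C (H2) → no; 5× C (H1) → no; 1× S (H1) → no; 4× C (H0) → match; 1× N (H0) → no; 2× O (H0) → no; 2× C (H3) → no; 1× Br (H0) → no.
That gives 4 matching atoms.

4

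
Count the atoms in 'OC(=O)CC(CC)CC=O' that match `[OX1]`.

2

The query [OX1] means: aliphatic oxygen with one total connection — typically a carbonyl =O or an oxide.
Check the 10 heavy atoms by environment: 5× C (X4) → no; 2× C (X3) → no; 2× O (X1) → match; 1× O (X2) → no.
That gives 2 matching atoms.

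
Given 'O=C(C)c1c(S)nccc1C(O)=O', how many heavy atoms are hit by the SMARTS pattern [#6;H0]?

5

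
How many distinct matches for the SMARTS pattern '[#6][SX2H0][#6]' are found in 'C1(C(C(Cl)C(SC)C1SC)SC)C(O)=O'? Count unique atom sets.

[#6][SX2H0][#6] is the SMARTS for a thioether: an aliphatic sulfur bridging two carbons with no H on the sulfur.
The molecule carries 3 separate instances of a methylthio ether (-SCH3) meeting every constraint; each maps to a distinct set of atoms, giving 3 matches.

3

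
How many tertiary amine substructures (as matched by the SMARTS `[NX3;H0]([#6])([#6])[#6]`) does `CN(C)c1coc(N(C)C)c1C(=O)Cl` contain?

2

[NX3;H0]([#6])([#6])[#6] is the SMARTS for a tertiary amine: a trivalent nitrogen with no H, bonded to three carbons.
The molecule carries 2 separate instances of a dimethylamino group (-N(CH3)2) meeting every constraint; each maps to a distinct set of atoms, giving 2 matches.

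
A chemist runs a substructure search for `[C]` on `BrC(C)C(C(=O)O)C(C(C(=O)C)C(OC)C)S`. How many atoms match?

11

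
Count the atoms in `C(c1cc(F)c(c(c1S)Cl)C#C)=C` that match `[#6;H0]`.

Check the 13 heavy atoms by environment: 5× c (aromatic, H0) → match; 1× c (aromatic, H1) → no; 1× C (H0) → match; 2× C (H1) → no; 1× Cl (H0) → no; 1× C (H2) → no; 1× F (H0) → no; 1× S (H1) → no.
Summing the matching environments: 5 + 1 = 6 matching atoms.

6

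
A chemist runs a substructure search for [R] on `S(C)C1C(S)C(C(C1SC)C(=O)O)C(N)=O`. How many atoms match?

The query [R] means: R matches any atom that is part of a ring.
Check the 16 heavy atoms by environment: 5× C (in 5-ring) → match; 4× C (acyclic) → no; 3× O (acyclic) → no; 1× N (acyclic) → no; 3× S (acyclic) → no.
That gives 5 matching atoms.

5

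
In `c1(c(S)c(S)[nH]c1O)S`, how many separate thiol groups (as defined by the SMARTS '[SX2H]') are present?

3

[SX2H] is the SMARTS for a thiol: an aliphatic sulfur with two connections, one being H.
The molecule carries 3 separate instances of a thiol (-SH) meeting every constraint; each maps to a distinct set of atoms, giving 3 matches.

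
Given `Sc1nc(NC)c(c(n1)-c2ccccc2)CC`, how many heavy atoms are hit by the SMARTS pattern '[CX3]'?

0

The query [CX3] means: C with X3: aliphatic carbon with exactly 3 total connections.
Check the 17 heavy atoms by environment: 2× n (aromatic, X2) → no; 10× c (aromatic, X3) → no; 3× C (X4) → no; 1× S (X2) → no; 1× N (X3) → no.
No environment satisfies the query, so 0 matching atoms.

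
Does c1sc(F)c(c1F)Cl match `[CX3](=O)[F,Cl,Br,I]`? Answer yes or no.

The pattern [CX3](=O)[F,Cl,Br,I] describes a carbonyl carbon bonded to a halogen — an acyl halide.
The closest candidate here is a chloro substituent, but the Cl is not on a carbonyl carbon. No other fragment satisfies the full query, so there is no match.

No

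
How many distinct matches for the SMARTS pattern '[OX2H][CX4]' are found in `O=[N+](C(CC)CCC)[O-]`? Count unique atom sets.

[OX2H][CX4] is the SMARTS for an aliphatic alcohol: a hydroxyl oxygen bound to an sp3 (X4) carbon.
No fragment in the molecule satisfies every constraint, giving 0 matches.

0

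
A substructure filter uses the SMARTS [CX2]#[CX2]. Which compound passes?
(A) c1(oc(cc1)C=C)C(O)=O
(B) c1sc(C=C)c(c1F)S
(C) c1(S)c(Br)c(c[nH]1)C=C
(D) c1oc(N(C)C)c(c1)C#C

D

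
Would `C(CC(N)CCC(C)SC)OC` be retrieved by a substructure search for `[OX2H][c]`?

The pattern [OX2H][c] describes a hydroxyl oxygen attached to an aromatic carbon — a phenol.
The closest candidate here is a methoxy ether (-OCH3), but the oxygen has H0, not H1. No other fragment satisfies the full query, so there is no match.

No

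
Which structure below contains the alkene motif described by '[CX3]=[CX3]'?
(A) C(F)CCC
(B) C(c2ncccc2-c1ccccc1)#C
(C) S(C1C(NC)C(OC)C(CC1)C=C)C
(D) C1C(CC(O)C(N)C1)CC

C

[CX3]=[CX3] describes a non-aromatic C=C double bond between two sp2 carbons (an alkene).
(A) has an ethyl group (-CH2CH3) but its C-C bond is a single bond between CX4 carbons, not CX3=CX3.
(B) has an ethynyl group (-C#CH) but the C-C bond is a triple bond, not a double bond.
(C) contains a vinyl group (-CH=CH2), which satisfies every atom and bond constraint.
(D) has an ethyl group (-CH2CH3) but its C-C bond is a single bond between CX4 carbons, not CX3=CX3.
So the answer is (C).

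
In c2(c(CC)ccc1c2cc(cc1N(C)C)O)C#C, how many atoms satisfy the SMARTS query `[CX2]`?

Check the 18 heavy atoms by environment: 10× c (aromatic, X3) → no; 2× C (X2) → match; 1× N (X3) → no; 4× C (X4) → no; 1× O (X2) → no.
That gives 2 matching atoms.

2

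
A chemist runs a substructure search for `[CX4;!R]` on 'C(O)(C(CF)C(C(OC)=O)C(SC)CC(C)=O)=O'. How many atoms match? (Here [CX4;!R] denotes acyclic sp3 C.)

8

Check the 18 heavy atoms by environment: 8× C (X4, acyclic) → match; 3× C (X3, acyclic) → no; 3× O (X1, acyclic) → no; 2× O (X2, acyclic) → no; 1× S (X2, acyclic) → no; 1× F (X1, acyclic) → no.
That gives 8 matching atoms.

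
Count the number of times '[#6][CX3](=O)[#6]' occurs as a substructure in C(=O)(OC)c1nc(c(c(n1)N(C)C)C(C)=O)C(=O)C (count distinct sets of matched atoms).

2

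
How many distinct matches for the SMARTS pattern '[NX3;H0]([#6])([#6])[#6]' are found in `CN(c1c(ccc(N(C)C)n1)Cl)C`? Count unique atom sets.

2

[NX3;H0]([#6])([#6])[#6] is the SMARTS for a tertiary amine: a trivalent nitrogen with no H, bonded to three carbons.
The molecule carries 2 separate instances of a dimethylamino group (-N(CH3)2) meeting every constraint; each maps to a distinct set of atoms, giving 2 matches.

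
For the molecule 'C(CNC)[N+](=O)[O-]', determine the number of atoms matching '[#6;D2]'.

2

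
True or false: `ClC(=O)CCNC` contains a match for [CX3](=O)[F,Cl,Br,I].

True

The pattern [CX3](=O)[F,Cl,Br,I] describes a carbonyl carbon bonded to a halogen — an acyl halide.
The molecule carries an acyl chloride (-C(=O)Cl), whose atoms satisfy every constraint of the query, so the pattern matches.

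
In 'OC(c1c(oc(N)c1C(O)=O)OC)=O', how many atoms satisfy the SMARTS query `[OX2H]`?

The query [OX2H] means: aliphatic oxygen with two connections, one of which is H — an -OH oxygen.
Check the 14 heavy atoms by environment: 1× o (aromatic, H0, X2) → no; 4× c (aromatic, H0, X3) → no; 1× O (H0, X2) → no; 1× C (H3, X4) → no; 2× C (H0, X3) → no; 2× O (H0, X1) → no; 2× O (H1, X2) → match; 1× N (H2, X3) → no.
That gives 2 matching atoms.

2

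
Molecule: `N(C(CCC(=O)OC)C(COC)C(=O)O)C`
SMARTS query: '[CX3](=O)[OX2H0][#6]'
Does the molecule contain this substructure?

Yes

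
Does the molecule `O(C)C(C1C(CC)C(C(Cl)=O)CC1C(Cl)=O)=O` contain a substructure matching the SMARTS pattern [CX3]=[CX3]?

The pattern [CX3]=[CX3] describes a non-aromatic C=C double bond between two sp2 carbons — an alkene.
The closest candidate here is an ethyl group (-CH2CH3), but its C-C bond is a single bond between CX4 carbons, not CX3=CX3. No other fragment satisfies the full query, so there is no match.

No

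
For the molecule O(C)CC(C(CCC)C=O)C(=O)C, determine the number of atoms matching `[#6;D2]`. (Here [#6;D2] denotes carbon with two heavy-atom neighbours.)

4

The query [#6;D2] means: any carbon bonded to exactly two heavy atoms.
Check the 13 heavy atoms by environment: 4× C (D2) → match; 3× C (D3) → no; 3× C (D1) → no; 2× O (D1) → no; 1× O (D2) → no.
That gives 4 matching atoms.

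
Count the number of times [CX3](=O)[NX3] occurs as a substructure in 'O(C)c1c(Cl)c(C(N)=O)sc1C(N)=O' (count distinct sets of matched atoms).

[CX3](=O)[NX3] is the SMARTS for an amide: a carbonyl carbon bonded to a trivalent nitrogen.
The molecule carries 2 separate instances of a primary amide (-C(=O)NH2) meeting every constraint; each maps to a distinct set of atoms, giving 2 matches.

2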